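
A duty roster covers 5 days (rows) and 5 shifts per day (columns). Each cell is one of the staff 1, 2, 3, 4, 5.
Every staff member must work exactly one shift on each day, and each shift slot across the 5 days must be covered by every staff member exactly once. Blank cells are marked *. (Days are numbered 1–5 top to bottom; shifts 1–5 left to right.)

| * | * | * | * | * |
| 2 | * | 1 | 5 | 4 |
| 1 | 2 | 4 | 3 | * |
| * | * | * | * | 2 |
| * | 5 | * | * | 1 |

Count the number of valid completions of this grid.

Day 1, shift 1: eliminating its day and shift leaves {3, 4, 5}.
Day 1, shift 2: eliminating its day and shift leaves {1, 3, 4}.
Day 1, shift 3: eliminating its day and shift leaves {2, 3, 5}.
Day 1, shift 4: eliminating its day and shift leaves {1, 2, 4}.
Day 1, shift 5: eliminating its day and shift leaves {3, 5}.
Day 2, shift 2: eliminating its day and shift leaves {3}.
Day 3, shift 5: eliminating its day and shift leaves {5}.
Day 4, shift 1: eliminating its day and shift leaves {3, 4, 5}.
Day 4, shift 2: eliminating its day and shift leaves {1, 3, 4}.
Day 4, shift 3: eliminating its day and shift leaves {3, 5}.
Day 4, shift 4: eliminating its day and shift leaves {1, 4}.
Day 5, shift 1: eliminating its day and shift leaves {3, 4}.
Day 5, shift 3: eliminating its day and shift leaves {2, 3}.
Day 5, shift 4: eliminating its day and shift leaves {2, 4}.
Enumerating the assignments across these blanks that avoid any day or shift repeat gives 3 completions.

3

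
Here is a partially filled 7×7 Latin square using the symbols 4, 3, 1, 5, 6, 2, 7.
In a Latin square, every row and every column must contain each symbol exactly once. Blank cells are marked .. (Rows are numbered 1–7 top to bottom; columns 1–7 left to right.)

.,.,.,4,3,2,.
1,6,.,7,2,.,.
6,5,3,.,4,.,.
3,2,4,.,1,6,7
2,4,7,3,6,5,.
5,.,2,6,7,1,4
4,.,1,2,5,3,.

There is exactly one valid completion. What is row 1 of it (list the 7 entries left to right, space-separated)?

7 1 6 4 3 2 5

Row 1, column 1: row 1 has {4, 3, 2} and column 1 has {4, 3, 1, 5, 6, 2}, leaving only 7.
Row 1, column 2: row 1 has {4, 3, 2, 7} and column 2 has {4, 5, 6, 2}, leaving only 1.
Row 2, column 3: row 2 has {1, 6, 2, 7} and column 3 has {4, 3, 1, 2, 7}, leaving only 5.
Row 1, column 3: row 1 has {4, 3, 1, 2, 7} and column 3 has {4, 3, 1, 5, 2, 7}, leaving only 6.
Row 1, column 7: row 1 has {4, 3, 1, 6, 2, 7} and column 7 has {4, 7}, leaving only 5.
So row 1 reads: 7 1 6 4 3 2 5.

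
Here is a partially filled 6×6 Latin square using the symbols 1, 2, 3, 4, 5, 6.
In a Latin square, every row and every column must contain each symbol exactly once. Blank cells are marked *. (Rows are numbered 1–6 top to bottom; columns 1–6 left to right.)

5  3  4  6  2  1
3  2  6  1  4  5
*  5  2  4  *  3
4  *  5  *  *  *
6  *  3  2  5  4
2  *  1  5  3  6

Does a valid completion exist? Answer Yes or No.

Yes

No row or column among the givens repeats a symbol, and propagating forced cells runs into no contradiction.
One valid completion exists (for instance, 5 3 4 6 2 1 / 3 2 6 1 4 5 / 1 5 2 4 6 3 / 4 6 5 3 1 2 / 6 1 3 2 5 4 / 2 4 1 5 3 6).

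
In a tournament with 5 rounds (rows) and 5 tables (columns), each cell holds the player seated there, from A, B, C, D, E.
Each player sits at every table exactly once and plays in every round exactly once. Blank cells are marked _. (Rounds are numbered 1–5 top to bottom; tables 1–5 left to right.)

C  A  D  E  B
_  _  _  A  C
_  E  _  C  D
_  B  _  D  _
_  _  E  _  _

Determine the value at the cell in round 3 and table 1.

Round 2, table 2: round 2 has {A, C} and table 2 has {A, B, E}, leaving only D.
Round 2, table 3: round 2 has {A, C, D} and table 3 has {D, E}, leaving only B.
Round 2, table 1: round 2 has {A, B, C, D} and table 1 has {C}, leaving only E.
Round 3, table 3: round 3 has {C, D, E} and table 3 has {B, D, E}, leaving only A.
Round 3 already has {A, C, D, E} and table 1 already has {C, E}, so round 3, table 1 must be B.

B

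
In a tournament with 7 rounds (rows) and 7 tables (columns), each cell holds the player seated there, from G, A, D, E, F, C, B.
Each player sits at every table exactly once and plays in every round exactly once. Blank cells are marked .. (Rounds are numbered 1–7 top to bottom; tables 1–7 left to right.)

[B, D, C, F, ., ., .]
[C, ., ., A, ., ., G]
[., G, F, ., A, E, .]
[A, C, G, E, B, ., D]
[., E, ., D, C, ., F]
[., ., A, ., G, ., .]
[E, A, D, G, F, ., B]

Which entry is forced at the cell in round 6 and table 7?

E

Round 1, table 5: round 1 has {D, F, C, B} and table 5 has {G, A, F, C, B}, leaving only E.
Round 1, table 7: round 1 has {D, E, F, C, B} and table 7 has {G, D, F, B}, leaving only A.
Round 1, table 6: round 1 has {A, D, E, F, C, B} and table 6 has {E}, leaving only G.
Round 2, table 5: round 2 has {G, A, C} and table 5 has {G, A, E, F, C, B}, leaving only D.
Round 3, table 1: round 3 has {G, A, E, F} and table 1 has {A, E, C, B}, leaving only D.
Round 3, table 7: round 3 has {G, A, D, E, F} and table 7 has {G, A, D, F, B}, leaving only C.
Round 6 already has {G, A} and table 7 already has {G, A, D, F, C, B}, so round 6, table 7 must be E.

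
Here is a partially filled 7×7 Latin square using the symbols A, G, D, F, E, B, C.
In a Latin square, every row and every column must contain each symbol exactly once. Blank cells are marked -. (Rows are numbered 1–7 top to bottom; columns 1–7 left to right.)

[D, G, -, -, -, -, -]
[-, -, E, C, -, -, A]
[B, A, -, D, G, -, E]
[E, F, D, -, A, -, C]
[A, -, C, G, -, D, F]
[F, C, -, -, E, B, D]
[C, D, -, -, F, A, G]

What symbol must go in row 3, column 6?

Row 1, column 7: row 1 has {G, D} and column 7 has {A, G, D, F, E, C}, leaving only B.
Row 1, column 5: row 1 has {G, D, B} and column 5 has {A, G, F, E}, leaving only C.
Row 2, column 1: row 2 has {A, E, C} and column 1 has {A, D, F, E, B, C}, leaving only G.
Row 2, column 2: row 2 has {A, G, E, C} and column 2 has {A, G, D, F, C}, leaving only B.
Row 2, column 5: row 2 has {A, G, E, B, C} and column 5 has {A, G, F, E, C}, leaving only D.
Row 2, column 6: row 2 has {A, G, D, E, B, C} and column 6 has {A, D, B}, leaving only F.
Row 3 already has {A, G, D, E, B} and column 6 already has {A, D, F, B}, so row 3, column 6 must be C.

C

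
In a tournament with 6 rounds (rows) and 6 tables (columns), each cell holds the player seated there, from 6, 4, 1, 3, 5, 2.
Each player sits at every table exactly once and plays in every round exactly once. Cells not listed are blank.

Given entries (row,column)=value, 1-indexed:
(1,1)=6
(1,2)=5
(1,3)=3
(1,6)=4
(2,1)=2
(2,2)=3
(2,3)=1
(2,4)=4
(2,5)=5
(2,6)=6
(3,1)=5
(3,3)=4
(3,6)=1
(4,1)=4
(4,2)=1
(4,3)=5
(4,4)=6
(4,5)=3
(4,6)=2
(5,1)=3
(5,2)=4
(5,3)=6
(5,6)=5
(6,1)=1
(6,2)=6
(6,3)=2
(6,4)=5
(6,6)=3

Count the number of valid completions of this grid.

2

Round 1, table 4: eliminating its round and table leaves {1, 2}.
Round 1, table 5: eliminating its round and table leaves {1, 2}.
Round 3, table 2: eliminating its round and table leaves {2}.
Round 3, table 4: eliminating its round and table leaves {3, 2}.
Round 3, table 5: eliminating its round and table leaves {6, 2}.
Round 5, table 4: eliminating its round and table leaves {1, 2}.
Round 5, table 5: eliminating its round and table leaves {1, 2}.
Round 6, table 5: eliminating its round and table leaves {4}.
Enumerating the assignments across these blanks that avoid any round or table repeat gives 2 completions.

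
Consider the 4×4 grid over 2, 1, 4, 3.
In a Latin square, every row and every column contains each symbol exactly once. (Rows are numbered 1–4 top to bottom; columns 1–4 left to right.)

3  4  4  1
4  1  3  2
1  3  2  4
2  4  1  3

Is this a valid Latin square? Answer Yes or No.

Column 2 contains 4 twice (at rows 1 and 4), so it is not a permutation.

No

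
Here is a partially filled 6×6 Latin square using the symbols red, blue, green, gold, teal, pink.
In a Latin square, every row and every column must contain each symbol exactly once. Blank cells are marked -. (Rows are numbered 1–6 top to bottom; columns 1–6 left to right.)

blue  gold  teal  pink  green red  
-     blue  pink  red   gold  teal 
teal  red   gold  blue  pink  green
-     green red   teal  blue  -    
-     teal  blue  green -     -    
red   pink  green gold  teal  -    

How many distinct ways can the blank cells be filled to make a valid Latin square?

Row 2, column 1: eliminating its row and column leaves {green}.
Row 4, column 1: eliminating its row and column leaves {gold, pink}.
Row 4, column 6: eliminating its row and column leaves {gold, pink}.
Row 5, column 1: eliminating its row and column leaves {gold, pink}.
Row 5, column 5: eliminating its row and column leaves {red}.
Row 5, column 6: eliminating its row and column leaves {gold, pink}.
Row 6, column 6: eliminating its row and column leaves {blue}.
Enumerating the assignments across these blanks that avoid any row or column repeat gives 2 completions.

2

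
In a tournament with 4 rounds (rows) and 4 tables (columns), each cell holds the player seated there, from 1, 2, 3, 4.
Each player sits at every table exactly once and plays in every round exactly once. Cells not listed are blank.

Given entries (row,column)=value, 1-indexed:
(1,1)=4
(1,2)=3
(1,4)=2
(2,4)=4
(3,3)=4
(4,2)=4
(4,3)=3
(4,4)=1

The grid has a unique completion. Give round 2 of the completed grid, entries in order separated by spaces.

3 1 2 4

Round 1, table 3: round 1 has {2, 3, 4} and table 3 has {3, 4}, leaving only 1.
Round 2, table 3: round 2 has {4} and table 3 has {1, 3, 4}, leaving only 2.
Round 2, table 2: round 2 has {2, 4} and table 2 has {3, 4}, leaving only 1.
Round 2, table 1: round 2 has {1, 2, 4} and table 1 has {4}, leaving only 3.
So round 2 reads: 3 1 2 4.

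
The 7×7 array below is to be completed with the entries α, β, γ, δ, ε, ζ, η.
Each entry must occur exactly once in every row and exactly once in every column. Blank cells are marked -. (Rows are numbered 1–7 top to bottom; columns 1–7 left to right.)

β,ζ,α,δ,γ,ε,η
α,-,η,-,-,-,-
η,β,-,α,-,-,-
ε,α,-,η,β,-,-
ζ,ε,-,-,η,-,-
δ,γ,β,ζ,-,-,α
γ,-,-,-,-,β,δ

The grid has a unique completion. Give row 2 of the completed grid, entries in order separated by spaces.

α δ η β ζ γ ε

Row 2, column 2: row 2 has {α, η} and column 2 has {α, β, γ, ε, ζ}, leaving only δ.
Row 6, column 5: row 6 has {α, β, γ, δ, ζ} and column 5 has {β, γ, η}, leaving only ε.
Row 2, column 5: row 2 has {α, δ, η} and column 5 has {β, γ, ε, η}, leaving only ζ.
Row 2, column 6: row 2 has {α, δ, ζ, η} and column 6 has {β, ε}, leaving only γ.
Row 3, column 5: row 3 has {α, β, η} and column 5 has {β, γ, ε, ζ, η}, leaving only δ.
Row 3, column 6: row 3 has {α, β, δ, η} and column 6 has {β, γ, ε}, leaving only ζ.
Row 4, column 6: row 4 has {α, β, ε, η} and column 6 has {β, γ, ε, ζ}, leaving only δ.
Row 5, column 6: row 5 has {ε, ζ, η} and column 6 has {β, γ, δ, ε, ζ}, leaving only α.
Row 6, column 6: row 6 has {α, β, γ, δ, ε, ζ} and column 6 has {α, β, γ, δ, ε, ζ}, leaving only η.
Row 7, column 2: row 7 has {β, γ, δ} and column 2 has {α, β, γ, δ, ε, ζ}, leaving only η.
Row 7, column 4: row 7 has {β, γ, δ, η} and column 4 has {α, δ, ζ, η}, leaving only ε.
Row 2, column 4: row 2 has {α, γ, δ, ζ, η} and column 4 has {α, δ, ε, ζ, η}, leaving only β.
Row 2, column 7: row 2 has {α, β, γ, δ, ζ, η} and column 7 has {α, δ, η}, leaving only ε.
So row 2 reads: α δ η β ζ γ ε.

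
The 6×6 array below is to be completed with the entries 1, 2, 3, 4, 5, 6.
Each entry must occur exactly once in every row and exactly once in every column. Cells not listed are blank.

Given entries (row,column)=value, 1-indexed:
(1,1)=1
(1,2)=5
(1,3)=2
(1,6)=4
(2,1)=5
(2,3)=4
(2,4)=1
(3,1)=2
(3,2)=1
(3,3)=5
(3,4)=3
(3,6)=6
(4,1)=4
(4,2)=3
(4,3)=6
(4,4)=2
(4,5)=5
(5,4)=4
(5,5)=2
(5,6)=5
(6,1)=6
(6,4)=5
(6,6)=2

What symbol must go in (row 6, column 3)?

Row 1, column 4: row 1 has {1, 2, 4, 5} and column 4 has {1, 2, 3, 4, 5}, leaving only 6.
Row 1, column 5: row 1 has {1, 2, 4, 5, 6} and column 5 has {2, 5}, leaving only 3.
Row 2, column 5: row 2 has {1, 4, 5} and column 5 has {2, 3, 5}, leaving only 6.
Row 2, column 2: row 2 has {1, 4, 5, 6} and column 2 has {1, 3, 5}, leaving only 2.
Row 2, column 6: row 2 has {1, 2, 4, 5, 6} and column 6 has {2, 4, 5, 6}, leaving only 3.
Row 3, column 5: row 3 has {1, 2, 3, 5, 6} and column 5 has {2, 3, 5, 6}, leaving only 4.
Row 4, column 6: row 4 has {2, 3, 4, 5, 6} and column 6 has {2, 3, 4, 5, 6}, leaving only 1.
Row 5, column 1: row 5 has {2, 4, 5} and column 1 has {1, 2, 4, 5, 6}, leaving only 3.
Row 5, column 2: row 5 has {2, 3, 4, 5} and column 2 has {1, 2, 3, 5}, leaving only 6.
Row 5, column 3: row 5 has {2, 3, 4, 5, 6} and column 3 has {2, 4, 5, 6}, leaving only 1.
Row 6 already has {2, 5, 6} and column 3 already has {1, 2, 4, 5, 6}, so row 6, column 3 must be 3.

3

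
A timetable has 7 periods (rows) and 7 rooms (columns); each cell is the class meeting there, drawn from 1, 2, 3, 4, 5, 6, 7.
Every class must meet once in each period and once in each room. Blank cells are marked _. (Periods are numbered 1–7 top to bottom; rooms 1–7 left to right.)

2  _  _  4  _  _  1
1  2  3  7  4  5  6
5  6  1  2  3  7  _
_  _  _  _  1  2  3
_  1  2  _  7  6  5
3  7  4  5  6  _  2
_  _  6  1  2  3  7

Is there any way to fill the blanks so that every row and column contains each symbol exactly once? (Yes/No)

Period 1, room 6: period 1 together with room 6 already contain {1, 2, 3, 4, 5, 6, 7} — every symbol — so nothing can go there. The grid has no valid completion.

No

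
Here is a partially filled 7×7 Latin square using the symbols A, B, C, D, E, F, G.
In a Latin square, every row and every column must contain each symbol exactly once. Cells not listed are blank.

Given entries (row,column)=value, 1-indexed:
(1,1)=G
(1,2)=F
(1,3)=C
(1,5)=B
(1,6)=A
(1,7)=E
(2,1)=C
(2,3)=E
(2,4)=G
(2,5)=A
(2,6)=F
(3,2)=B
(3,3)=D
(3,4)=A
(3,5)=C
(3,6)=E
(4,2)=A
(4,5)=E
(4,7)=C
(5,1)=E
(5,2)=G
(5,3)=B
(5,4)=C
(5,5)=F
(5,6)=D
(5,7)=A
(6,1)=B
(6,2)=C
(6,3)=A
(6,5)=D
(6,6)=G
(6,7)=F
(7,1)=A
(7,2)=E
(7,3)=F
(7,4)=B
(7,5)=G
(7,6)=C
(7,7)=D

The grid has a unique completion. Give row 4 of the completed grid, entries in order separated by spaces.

D A G F E B C

Row 4, column 3: row 4 has {A, C, E} and column 3 has {A, B, C, D, E, F}, leaving only G.
Row 4, column 6: row 4 has {A, C, E, G} and column 6 has {A, C, D, E, F, G}, leaving only B.
Row 1, column 4: row 1 has {A, B, C, E, F, G} and column 4 has {A, B, C, G}, leaving only D.
Row 4, column 4: row 4 has {A, B, C, E, G} and column 4 has {A, B, C, D, G}, leaving only F.
Row 4, column 1: row 4 has {A, B, C, E, F, G} and column 1 has {A, B, C, E, G}, leaving only D.
So row 4 reads: D A G F E B C.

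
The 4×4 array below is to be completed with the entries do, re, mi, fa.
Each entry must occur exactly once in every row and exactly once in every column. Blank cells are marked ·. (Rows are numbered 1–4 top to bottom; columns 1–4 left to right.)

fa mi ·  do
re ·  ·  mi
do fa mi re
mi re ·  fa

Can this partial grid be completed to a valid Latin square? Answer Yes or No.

Yes

No row or column among the givens repeats a symbol, and propagating forced cells runs into no contradiction.
One valid completion exists (for instance, fa mi re do / re do fa mi / do fa mi re / mi re do fa).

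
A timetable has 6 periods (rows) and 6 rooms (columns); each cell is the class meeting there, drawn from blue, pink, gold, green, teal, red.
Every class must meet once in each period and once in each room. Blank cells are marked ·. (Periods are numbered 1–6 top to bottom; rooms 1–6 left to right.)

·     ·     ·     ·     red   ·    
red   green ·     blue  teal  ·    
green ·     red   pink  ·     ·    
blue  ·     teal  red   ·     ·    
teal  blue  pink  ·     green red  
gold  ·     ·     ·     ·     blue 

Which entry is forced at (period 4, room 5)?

Period 1, room 1: period 1 has {red} and room 1 has {blue, gold, green, teal, red}, leaving only pink.
Period 2, room 3: period 2 has {blue, green, teal, red} and room 3 has {pink, teal, red}, leaving only gold.
Period 2, room 6: period 2 has {blue, gold, green, teal, red} and room 6 has {blue, red}, leaving only pink.
Period 5, room 4: period 5 has {blue, pink, green, teal, red} and room 4 has {blue, pink, red}, leaving only gold.
Period 6, room 3: period 6 has {blue, gold} and room 3 has {pink, gold, teal, red}, leaving only green.
Period 1, room 3: period 1 has {pink, red} and room 3 has {pink, gold, green, teal, red}, leaving only blue.
Period 6, room 4: period 6 has {blue, gold, green} and room 4 has {blue, pink, gold, red}, leaving only teal.
Period 1, room 4: period 1 has {blue, pink, red} and room 4 has {blue, pink, gold, teal, red}, leaving only green.
Period 6, room 5: period 6 has {blue, gold, green, teal} and room 5 has {green, teal, red}, leaving only pink.
Period 4 already has {blue, teal, red} and room 5 already has {pink, green, teal, red}, so period 4, room 5 must be gold.

gold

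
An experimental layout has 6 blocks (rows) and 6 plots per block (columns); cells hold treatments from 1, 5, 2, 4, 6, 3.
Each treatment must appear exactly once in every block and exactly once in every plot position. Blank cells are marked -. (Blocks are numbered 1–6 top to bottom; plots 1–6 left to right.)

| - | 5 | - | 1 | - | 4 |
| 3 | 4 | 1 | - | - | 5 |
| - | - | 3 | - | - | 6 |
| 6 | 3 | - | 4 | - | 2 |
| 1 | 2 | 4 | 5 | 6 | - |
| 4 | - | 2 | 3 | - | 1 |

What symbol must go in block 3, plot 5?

4

Block 1, plot 1: block 1 has {1, 5, 4} and plot 1 has {1, 4, 6, 3}, leaving only 2.
Block 1, plot 3: block 1 has {1, 5, 2, 4} and plot 3 has {1, 2, 4, 3}, leaving only 6.
Block 1, plot 5: block 1 has {1, 5, 2, 4, 6} and plot 5 has {6}, leaving only 3.
Block 2, plot 5: block 2 has {1, 5, 4, 3} and plot 5 has {6, 3}, leaving only 2.
Block 2, plot 4: block 2 has {1, 5, 2, 4, 3} and plot 4 has {1, 5, 4, 3}, leaving only 6.
Block 3, plot 1: block 3 has {6, 3} and plot 1 has {1, 2, 4, 6, 3}, leaving only 5.
Block 3, plot 2: block 3 has {5, 6, 3} and plot 2 has {5, 2, 4, 3}, leaving only 1.
Block 3 already has {1, 5, 6, 3} and plot 5 already has {2, 6, 3}, so block 3, plot 5 must be 4.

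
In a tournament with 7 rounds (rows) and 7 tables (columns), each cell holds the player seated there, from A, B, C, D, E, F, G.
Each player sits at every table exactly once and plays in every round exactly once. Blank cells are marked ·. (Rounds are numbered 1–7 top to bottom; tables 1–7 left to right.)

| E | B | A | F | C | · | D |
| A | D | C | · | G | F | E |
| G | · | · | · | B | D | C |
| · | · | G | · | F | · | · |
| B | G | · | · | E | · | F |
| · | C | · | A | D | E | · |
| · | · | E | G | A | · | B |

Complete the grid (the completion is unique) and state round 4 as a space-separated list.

C E G D F B A

Round 4, table 7: round 4 has {F, G} and table 7 has {B, C, D, E, F}, leaving only A.
Round 4, table 2: round 4 has {A, F, G} and table 2 has {B, C, D, G}, leaving only E.
Round 1, table 6: round 1 has {A, B, C, D, E, F} and table 6 has {D, E, F}, leaving only G.
Round 2, table 4: round 2 has {A, C, D, E, F, G} and table 4 has {A, F, G}, leaving only B.
Round 3, table 3: round 3 has {B, C, D, G} and table 3 has {A, C, E, G}, leaving only F.
Round 3, table 2: round 3 has {B, C, D, F, G} and table 2 has {B, C, D, E, G}, leaving only A.
Round 3, table 4: round 3 has {A, B, C, D, F, G} and table 4 has {A, B, F, G}, leaving only E.
Round 5, table 3: round 5 has {B, E, F, G} and table 3 has {A, C, E, F, G}, leaving only D.
Round 5, table 4: round 5 has {B, D, E, F, G} and table 4 has {A, B, E, F, G}, leaving only C.
Round 4, table 4: round 4 has {A, E, F, G} and table 4 has {A, B, C, E, F, G}, leaving only D.
Round 4, table 1: round 4 has {A, D, E, F, G} and table 1 has {A, B, E, G}, leaving only C.
Round 4, table 6: round 4 has {A, C, D, E, F, G} and table 6 has {D, E, F, G}, leaving only B.
So round 4 reads: C E G D F B A.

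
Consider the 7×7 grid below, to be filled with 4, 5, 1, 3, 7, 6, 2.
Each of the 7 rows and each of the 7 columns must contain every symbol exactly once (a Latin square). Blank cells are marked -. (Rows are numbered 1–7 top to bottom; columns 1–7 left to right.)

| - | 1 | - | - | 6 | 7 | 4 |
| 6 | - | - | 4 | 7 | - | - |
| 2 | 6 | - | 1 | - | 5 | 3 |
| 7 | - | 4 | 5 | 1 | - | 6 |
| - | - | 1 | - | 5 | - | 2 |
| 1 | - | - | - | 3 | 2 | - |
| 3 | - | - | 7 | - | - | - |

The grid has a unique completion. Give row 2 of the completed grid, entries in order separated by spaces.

Row 1, column 1: row 1 has {4, 1, 7, 6} and column 1 has {1, 3, 7, 6, 2}, leaving only 5.
Row 3, column 3: row 3 has {5, 1, 3, 6, 2} and column 3 has {4, 1}, leaving only 7.
Row 3, column 5: row 3 has {5, 1, 3, 7, 6, 2} and column 5 has {5, 1, 3, 7, 6}, leaving only 4.
Row 4, column 6: row 4 has {4, 5, 1, 7, 6} and column 6 has {5, 7, 2}, leaving only 3.
Row 2, column 6: row 2 has {4, 7, 6} and column 6 has {5, 3, 7, 2}, leaving only 1.
Row 2, column 7: row 2 has {4, 1, 7, 6} and column 7 has {4, 3, 6, 2}, leaving only 5.
Row 4, column 2: row 4 has {4, 5, 1, 3, 7, 6} and column 2 has {1, 6}, leaving only 2.
Row 2, column 2: row 2 has {4, 5, 1, 7, 6} and column 2 has {1, 6, 2}, leaving only 3.
Row 2, column 3: row 2 has {4, 5, 1, 3, 7, 6} and column 3 has {4, 1, 7}, leaving only 2.
So row 2 reads: 6 3 2 4 7 1 5.

6 3 2 4 7 1 5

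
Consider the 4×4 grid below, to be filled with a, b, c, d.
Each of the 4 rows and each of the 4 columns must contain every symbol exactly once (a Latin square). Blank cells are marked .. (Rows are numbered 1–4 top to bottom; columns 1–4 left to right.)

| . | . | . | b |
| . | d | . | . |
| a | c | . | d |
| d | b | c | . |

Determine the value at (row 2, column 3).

Row 1, column 1: row 1 has {b} and column 1 has {a, d}, leaving only c.
Row 1, column 2: row 1 has {b, c} and column 2 has {b, c, d}, leaving only a.
Row 1, column 3: row 1 has {a, b, c} and column 3 has {c}, leaving only d.
Row 2, column 1: row 2 has {d} and column 1 has {a, c, d}, leaving only b.
Row 2 already has {b, d} and column 3 already has {c, d}, so row 2, column 3 must be a.

a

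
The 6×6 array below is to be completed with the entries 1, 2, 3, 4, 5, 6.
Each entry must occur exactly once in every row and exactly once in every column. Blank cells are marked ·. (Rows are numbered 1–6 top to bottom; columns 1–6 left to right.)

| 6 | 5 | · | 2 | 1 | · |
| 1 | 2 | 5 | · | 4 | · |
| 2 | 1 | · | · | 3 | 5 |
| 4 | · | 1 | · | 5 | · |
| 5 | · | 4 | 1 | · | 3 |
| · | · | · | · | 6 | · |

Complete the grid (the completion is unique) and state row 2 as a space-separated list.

Row 2, column 6: row 2 has {1, 2, 4, 5} and column 6 has {3, 5}, leaving only 6.
Row 2, column 4: row 2 has {1, 2, 4, 5, 6} and column 4 has {1, 2}, leaving only 3.
So row 2 reads: 1 2 5 3 4 6.

1 2 5 3 4 6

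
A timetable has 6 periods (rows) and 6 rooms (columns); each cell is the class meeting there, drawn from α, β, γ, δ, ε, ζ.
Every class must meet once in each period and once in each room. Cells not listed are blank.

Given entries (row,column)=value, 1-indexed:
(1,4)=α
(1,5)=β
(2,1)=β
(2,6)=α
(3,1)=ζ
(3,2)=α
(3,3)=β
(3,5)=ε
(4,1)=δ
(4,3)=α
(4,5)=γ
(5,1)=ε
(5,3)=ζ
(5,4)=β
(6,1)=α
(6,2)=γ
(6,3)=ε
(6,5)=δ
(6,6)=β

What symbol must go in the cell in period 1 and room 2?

Period 1, room 1: period 1 has {α, β} and room 1 has {α, β, δ, ε, ζ}, leaving only γ.
Period 1, room 3: period 1 has {α, β, γ} and room 3 has {α, β, ε, ζ}, leaving only δ.
Period 2, room 3: period 2 has {α, β} and room 3 has {α, β, δ, ε, ζ}, leaving only γ.
Period 2, room 5: period 2 has {α, β, γ} and room 5 has {β, γ, δ, ε}, leaving only ζ.
Period 5, room 2: period 5 has {β, ε, ζ} and room 2 has {α, γ}, leaving only δ.
Period 2, room 2: period 2 has {α, β, γ, ζ} and room 2 has {α, γ, δ}, leaving only ε.
Period 1 already has {α, β, γ, δ} and room 2 already has {α, γ, δ, ε}, so period 1, room 2 must be ζ.

ζ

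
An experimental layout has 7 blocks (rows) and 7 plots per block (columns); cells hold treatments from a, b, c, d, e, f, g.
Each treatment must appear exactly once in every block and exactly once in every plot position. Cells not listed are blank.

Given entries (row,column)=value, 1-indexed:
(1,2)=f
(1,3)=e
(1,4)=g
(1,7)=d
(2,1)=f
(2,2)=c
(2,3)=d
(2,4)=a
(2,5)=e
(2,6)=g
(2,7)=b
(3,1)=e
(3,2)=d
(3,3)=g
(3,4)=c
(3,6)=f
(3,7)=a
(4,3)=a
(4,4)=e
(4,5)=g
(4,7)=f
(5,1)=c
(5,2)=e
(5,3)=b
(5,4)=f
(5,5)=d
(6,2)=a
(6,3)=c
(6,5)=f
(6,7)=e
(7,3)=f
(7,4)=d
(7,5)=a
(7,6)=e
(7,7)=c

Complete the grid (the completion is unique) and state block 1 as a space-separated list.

Block 3, plot 5: block 3 has {a, c, d, e, f, g} and plot 5 has {a, d, e, f, g}, leaving only b.
Block 1, plot 5: block 1 has {d, e, f, g} and plot 5 has {a, b, d, e, f, g}, leaving only c.
Block 4, plot 2: block 4 has {a, e, f, g} and plot 2 has {a, c, d, e, f}, leaving only b.
Block 4, plot 1: block 4 has {a, b, e, f, g} and plot 1 has {c, e, f}, leaving only d.
Block 4, plot 6: block 4 has {a, b, d, e, f, g} and plot 6 has {e, f, g}, leaving only c.
Block 5, plot 6: block 5 has {b, c, d, e, f} and plot 6 has {c, e, f, g}, leaving only a.
Block 1, plot 6: block 1 has {c, d, e, f, g} and plot 6 has {a, c, e, f, g}, leaving only b.
Block 1, plot 1: block 1 has {b, c, d, e, f, g} and plot 1 has {c, d, e, f}, leaving only a.
So block 1 reads: a f e g c b d.

a f e g c b d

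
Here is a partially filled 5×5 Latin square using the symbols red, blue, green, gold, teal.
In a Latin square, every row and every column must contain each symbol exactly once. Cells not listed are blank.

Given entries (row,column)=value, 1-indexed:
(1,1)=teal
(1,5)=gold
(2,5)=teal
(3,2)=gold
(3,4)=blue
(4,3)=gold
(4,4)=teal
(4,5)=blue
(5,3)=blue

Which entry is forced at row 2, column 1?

blue

Row 2, column 1 is narrowed to {red, blue, green, gold}.
If it were red, then row 2, column 2 would be left with no valid symbol.
If it were green, then row 2, column 2 would be left with no valid symbol.
If it were gold, propagating the remaining blanks reaches a contradiction.
So row 2, column 1 must be blue.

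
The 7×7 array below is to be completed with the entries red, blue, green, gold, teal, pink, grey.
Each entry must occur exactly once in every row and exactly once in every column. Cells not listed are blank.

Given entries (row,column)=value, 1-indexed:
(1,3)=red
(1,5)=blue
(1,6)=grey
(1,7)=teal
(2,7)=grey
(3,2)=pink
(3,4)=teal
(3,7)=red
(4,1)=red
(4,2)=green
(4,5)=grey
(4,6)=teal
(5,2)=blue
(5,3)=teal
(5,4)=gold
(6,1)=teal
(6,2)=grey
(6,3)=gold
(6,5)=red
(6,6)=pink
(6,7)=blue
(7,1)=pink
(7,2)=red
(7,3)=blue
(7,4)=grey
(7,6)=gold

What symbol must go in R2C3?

Row 1, column 2: row 1 has {red, blue, teal, grey} and column 2 has {red, blue, green, pink, grey}, leaving only gold.
Row 1, column 1: row 1 has {red, blue, gold, teal, grey} and column 1 has {red, teal, pink}, leaving only green.
Row 1, column 4: row 1 has {red, blue, green, gold, teal, grey} and column 4 has {gold, teal, grey}, leaving only pink.
Row 2, column 2: row 2 has {grey} and column 2 has {red, blue, green, gold, pink, grey}, leaving only teal.
Row 4, column 3: row 4 has {red, green, teal, grey} and column 3 has {red, blue, gold, teal}, leaving only pink.
Row 2 already has {teal, grey} and column 3 already has {red, blue, gold, teal, pink}, so row 2, column 3 must be green.

green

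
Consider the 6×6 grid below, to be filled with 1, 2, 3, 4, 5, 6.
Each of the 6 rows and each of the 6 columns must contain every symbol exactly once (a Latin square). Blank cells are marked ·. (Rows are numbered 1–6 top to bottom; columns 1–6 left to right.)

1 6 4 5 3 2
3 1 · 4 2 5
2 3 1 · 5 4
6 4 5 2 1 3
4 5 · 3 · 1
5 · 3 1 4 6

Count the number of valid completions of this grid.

1

Row 2, column 3: eliminating its row and column leaves {6}.
Row 3, column 4: eliminating its row and column leaves {6}.
Row 5, column 3: eliminating its row and column leaves {2, 6}.
Row 5, column 5: eliminating its row and column leaves {6}.
Row 6, column 2: eliminating its row and column leaves {2}.
Only one assignment across all blanks avoids any row or column repeat, giving 1 completion.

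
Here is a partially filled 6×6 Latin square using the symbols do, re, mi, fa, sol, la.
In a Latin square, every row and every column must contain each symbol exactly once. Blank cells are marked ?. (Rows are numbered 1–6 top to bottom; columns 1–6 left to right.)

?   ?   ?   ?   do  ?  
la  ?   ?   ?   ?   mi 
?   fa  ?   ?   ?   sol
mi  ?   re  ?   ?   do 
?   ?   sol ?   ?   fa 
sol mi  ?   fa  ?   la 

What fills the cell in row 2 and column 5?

Row 1, column 6: row 1 has {do} and column 6 has {do, mi, fa, sol, la}, leaving only re.
Row 1, column 1: row 1 has {do, re} and column 1 has {mi, sol, la}, leaving only fa.
Row 6, column 3: row 6 has {mi, fa, sol, la} and column 3 has {re, sol}, leaving only do.
Row 2, column 3: row 2 has {mi, la} and column 3 has {do, re, sol}, leaving only fa.
Row 6, column 5: row 6 has {do, mi, fa, sol, la} and column 5 has {do}, leaving only re.
Row 2 already has {mi, fa, la} and column 5 already has {do, re}, so row 2, column 5 must be sol.

sol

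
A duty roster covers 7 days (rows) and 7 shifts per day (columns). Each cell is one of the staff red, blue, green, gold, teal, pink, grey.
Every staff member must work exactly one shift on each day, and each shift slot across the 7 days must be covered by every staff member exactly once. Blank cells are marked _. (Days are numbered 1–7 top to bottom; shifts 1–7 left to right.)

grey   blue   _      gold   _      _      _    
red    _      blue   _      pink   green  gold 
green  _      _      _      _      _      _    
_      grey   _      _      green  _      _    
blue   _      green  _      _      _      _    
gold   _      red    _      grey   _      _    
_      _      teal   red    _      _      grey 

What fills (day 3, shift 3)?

grey

Day 1, shift 3: day 1 has {blue, gold, grey} and shift 3 has {red, blue, green, teal}, leaving only pink.
Day 2, shift 2: day 2 has {red, blue, green, gold, pink} and shift 2 has {blue, grey}, leaving only teal.
Day 2, shift 4: day 2 has {red, blue, green, gold, teal, pink} and shift 4 has {red, gold}, leaving only grey.
Day 4, shift 3: day 4 has {green, grey} and shift 3 has {red, blue, green, teal, pink}, leaving only gold.
Day 3 already has {green} and shift 3 already has {red, blue, green, gold, teal, pink}, so day 3, shift 3 must be grey.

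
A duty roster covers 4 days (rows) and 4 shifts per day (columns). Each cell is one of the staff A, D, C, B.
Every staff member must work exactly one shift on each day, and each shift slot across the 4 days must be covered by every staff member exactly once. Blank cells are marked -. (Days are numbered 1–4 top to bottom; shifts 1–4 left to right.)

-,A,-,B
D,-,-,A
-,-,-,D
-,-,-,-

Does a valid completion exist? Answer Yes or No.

Yes

No day or shift among the givens repeats a symbol, and propagating forced cells runs into no contradiction.
One valid completion exists (for instance, C A D B / D B C A / B C A D / A D B C).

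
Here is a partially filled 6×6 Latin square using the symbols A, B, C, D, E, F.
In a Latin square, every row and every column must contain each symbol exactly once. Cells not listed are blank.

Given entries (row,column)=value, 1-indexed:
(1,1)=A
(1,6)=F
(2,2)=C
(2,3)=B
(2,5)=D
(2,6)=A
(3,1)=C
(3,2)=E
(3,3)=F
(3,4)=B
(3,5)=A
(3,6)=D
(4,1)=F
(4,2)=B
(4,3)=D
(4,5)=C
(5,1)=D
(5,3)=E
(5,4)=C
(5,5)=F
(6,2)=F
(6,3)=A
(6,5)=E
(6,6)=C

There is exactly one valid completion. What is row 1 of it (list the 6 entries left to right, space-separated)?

A D C E B F

Row 1, column 2: row 1 has {A, F} and column 2 has {B, C, E, F}, leaving only D.
Row 1, column 3: row 1 has {A, D, F} and column 3 has {A, B, D, E, F}, leaving only C.
Row 1, column 4: row 1 has {A, C, D, F} and column 4 has {B, C}, leaving only E.
Row 1, column 5: row 1 has {A, C, D, E, F} and column 5 has {A, C, D, E, F}, leaving only B.
So row 1 reads: A D C E B F.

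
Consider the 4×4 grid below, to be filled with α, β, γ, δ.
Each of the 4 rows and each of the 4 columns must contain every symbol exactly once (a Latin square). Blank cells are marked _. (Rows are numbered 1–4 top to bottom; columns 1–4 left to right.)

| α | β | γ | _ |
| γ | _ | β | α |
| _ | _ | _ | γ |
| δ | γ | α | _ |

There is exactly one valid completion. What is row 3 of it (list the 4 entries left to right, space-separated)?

Row 3, column 1: row 3 has {γ} and column 1 has {α, γ, δ}, leaving only β.
Row 3, column 3: row 3 has {β, γ} and column 3 has {α, β, γ}, leaving only δ.
Row 3, column 2: row 3 has {β, γ, δ} and column 2 has {β, γ}, leaving only α.
So row 3 reads: β α δ γ.

β α δ γ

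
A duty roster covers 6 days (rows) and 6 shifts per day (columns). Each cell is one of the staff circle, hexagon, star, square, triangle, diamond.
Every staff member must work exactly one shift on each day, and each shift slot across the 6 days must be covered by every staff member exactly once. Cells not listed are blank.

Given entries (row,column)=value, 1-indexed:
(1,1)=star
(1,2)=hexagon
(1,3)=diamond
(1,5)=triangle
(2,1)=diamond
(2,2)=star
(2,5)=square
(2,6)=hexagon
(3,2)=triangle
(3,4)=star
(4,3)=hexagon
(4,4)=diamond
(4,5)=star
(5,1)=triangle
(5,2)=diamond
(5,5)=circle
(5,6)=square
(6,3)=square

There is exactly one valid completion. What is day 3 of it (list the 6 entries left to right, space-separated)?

Day 3, shift 3: day 3 has {star, triangle} and shift 3 has {hexagon, square, diamond}, leaving only circle.
Day 3, shift 6: day 3 has {circle, star, triangle} and shift 6 has {hexagon, square}, leaving only diamond.
Day 3, shift 5: day 3 has {circle, star, triangle, diamond} and shift 5 has {circle, star, square, triangle}, leaving only hexagon.
Day 3, shift 1: day 3 has {circle, hexagon, star, triangle, diamond} and shift 1 has {star, triangle, diamond}, leaving only square.
So day 3 reads: square triangle circle star hexagon diamond.

square triangle circle star hexagon diamond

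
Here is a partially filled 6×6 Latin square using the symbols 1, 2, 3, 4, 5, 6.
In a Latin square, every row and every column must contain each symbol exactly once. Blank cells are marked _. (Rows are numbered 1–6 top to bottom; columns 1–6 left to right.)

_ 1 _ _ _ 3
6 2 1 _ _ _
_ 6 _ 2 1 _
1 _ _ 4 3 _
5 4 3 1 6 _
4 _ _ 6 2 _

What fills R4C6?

Row 1, column 1: row 1 has {1, 3} and column 1 has {1, 4, 5, 6}, leaving only 2.
Row 1, column 4: row 1 has {1, 2, 3} and column 4 has {1, 2, 4, 6}, leaving only 5.
Row 1, column 5: row 1 has {1, 2, 3, 5} and column 5 has {1, 2, 3, 6}, leaving only 4.
Row 1, column 3: row 1 has {1, 2, 3, 4, 5} and column 3 has {1, 3}, leaving only 6.
Row 2, column 4: row 2 has {1, 2, 6} and column 4 has {1, 2, 4, 5, 6}, leaving only 3.
Row 2, column 5: row 2 has {1, 2, 3, 6} and column 5 has {1, 2, 3, 4, 6}, leaving only 5.
Row 2, column 6: row 2 has {1, 2, 3, 5, 6} and column 6 has {3}, leaving only 4.
Row 3, column 1: row 3 has {1, 2, 6} and column 1 has {1, 2, 4, 5, 6}, leaving only 3.
Row 3, column 6: row 3 has {1, 2, 3, 6} and column 6 has {3, 4}, leaving only 5.
Row 3, column 3: row 3 has {1, 2, 3, 5, 6} and column 3 has {1, 3, 6}, leaving only 4.
Row 4, column 2: row 4 has {1, 3, 4} and column 2 has {1, 2, 4, 6}, leaving only 5.
Row 4, column 3: row 4 has {1, 3, 4, 5} and column 3 has {1, 3, 4, 6}, leaving only 2.
Row 4 already has {1, 2, 3, 4, 5} and column 6 already has {3, 4, 5}, so row 4, column 6 must be 6.

6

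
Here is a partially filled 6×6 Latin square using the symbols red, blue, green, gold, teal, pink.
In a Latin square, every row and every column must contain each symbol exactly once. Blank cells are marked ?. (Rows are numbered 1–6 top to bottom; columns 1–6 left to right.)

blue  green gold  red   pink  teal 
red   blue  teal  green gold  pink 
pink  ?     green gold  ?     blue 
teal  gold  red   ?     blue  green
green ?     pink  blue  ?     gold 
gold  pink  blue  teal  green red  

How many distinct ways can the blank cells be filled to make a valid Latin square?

Row 3, column 2: eliminating its row and column leaves {red, teal}.
Row 3, column 5: eliminating its row and column leaves {red, teal}.
Row 4, column 4: eliminating its row and column leaves {pink}.
Row 5, column 2: eliminating its row and column leaves {red, teal}.
Row 5, column 5: eliminating its row and column leaves {red, teal}.
Enumerating the assignments across these blanks that avoid any row or column repeat gives 2 completions.

2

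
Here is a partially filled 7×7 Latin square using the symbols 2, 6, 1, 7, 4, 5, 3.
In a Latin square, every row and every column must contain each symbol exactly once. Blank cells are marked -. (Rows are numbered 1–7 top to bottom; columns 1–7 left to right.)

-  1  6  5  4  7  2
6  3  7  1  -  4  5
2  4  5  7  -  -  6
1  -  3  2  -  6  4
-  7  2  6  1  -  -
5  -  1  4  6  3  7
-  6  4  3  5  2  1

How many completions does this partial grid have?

1

Row 1, column 1: eliminating its row and column leaves {3}.
Row 2, column 5: eliminating its row and column leaves {2}.
Row 3, column 5: eliminating its row and column leaves {3}.
Row 3, column 6: eliminating its row and column leaves {1}.
Row 4, column 2: eliminating its row and column leaves {5}.
Row 4, column 5: eliminating its row and column leaves {7}.
Row 5, column 1: eliminating its row and column leaves {4, 3}.
Row 5, column 6: eliminating its row and column leaves {5}.
Row 5, column 7: eliminating its row and column leaves {3}.
Row 6, column 2: eliminating its row and column leaves {2}.
Row 7, column 1: eliminating its row and column leaves {7}.
Only one assignment across all blanks avoids any row or column repeat, giving 1 completion.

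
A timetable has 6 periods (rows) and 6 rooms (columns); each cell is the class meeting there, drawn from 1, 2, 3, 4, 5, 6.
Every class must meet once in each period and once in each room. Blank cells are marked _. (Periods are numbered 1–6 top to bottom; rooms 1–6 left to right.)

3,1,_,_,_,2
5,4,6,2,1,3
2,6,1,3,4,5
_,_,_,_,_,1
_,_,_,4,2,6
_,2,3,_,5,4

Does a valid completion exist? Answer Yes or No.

No period or room among the givens repeats a symbol, and propagating forced cells runs into no contradiction.
One valid completion exists (for instance, 3 1 4 5 6 2 / 5 4 6 2 1 3 / 2 6 1 3 4 5 / 4 5 2 6 3 1 / 1 3 5 4 2 6 / 6 2 3 1 5 4).

Yes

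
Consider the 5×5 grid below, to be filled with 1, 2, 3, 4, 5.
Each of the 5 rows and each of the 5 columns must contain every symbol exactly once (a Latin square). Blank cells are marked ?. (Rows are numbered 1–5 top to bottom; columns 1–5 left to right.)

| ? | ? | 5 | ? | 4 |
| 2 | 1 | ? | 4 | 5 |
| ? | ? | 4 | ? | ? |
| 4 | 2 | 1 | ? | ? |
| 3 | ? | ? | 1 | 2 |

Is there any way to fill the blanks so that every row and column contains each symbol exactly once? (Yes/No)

No

Row 5, column 3: row 5 together with column 3 already contain {1, 2, 3, 4, 5} — every symbol — so nothing can go there. The grid has no valid completion.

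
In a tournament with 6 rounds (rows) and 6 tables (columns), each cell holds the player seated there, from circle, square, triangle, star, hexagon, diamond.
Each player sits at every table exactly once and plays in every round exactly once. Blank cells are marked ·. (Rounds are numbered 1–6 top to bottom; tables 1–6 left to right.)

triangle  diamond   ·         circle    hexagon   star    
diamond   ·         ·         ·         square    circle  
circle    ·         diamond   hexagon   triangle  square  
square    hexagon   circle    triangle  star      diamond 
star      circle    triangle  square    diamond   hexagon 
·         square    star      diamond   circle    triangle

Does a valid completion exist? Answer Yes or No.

No round or table among the givens repeats a symbol, and propagating forced cells runs into no contradiction.
One valid completion exists (for instance, triangle diamond square circle hexagon star / diamond triangle hexagon star square circle / circle star diamond hexagon triangle square / square hexagon circle triangle star diamond / star circle triangle square diamond hexagon / hexagon square star diamond circle triangle).

Yes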